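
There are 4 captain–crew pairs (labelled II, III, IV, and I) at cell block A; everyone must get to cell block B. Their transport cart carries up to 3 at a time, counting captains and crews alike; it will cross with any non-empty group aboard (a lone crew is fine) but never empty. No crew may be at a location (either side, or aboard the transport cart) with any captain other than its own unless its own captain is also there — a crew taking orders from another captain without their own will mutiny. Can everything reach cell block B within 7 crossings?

Counting alone: each trip to cell block B takes at most 3 across and each return brings at least 1 back, so after t trips out (and t−1 returns) at most 3t − (t−1) of the 8 are across; that first reaches 8 at t = 4, so at least 7 crossings are needed.
The safety rule pushes this higher. Following every safe sequence of crossings, the most of the 8 that can be at cell block B as the transport cart arrives there on crossing 7 is 7 — never all 8.
So the move cannot be finished within 7 crossings. (The shortest complete plan takes 9:)
1. captain II and crew II cross → cell block B.
2. captain II crosses ← cell block A.
3. captain II, captain III, and crew III cross → cell block B.
4. captain II and crew II cross ← cell block A.
5. captain I, captain II, and captain IV cross → cell block B.
6. crew III crosses ← cell block A.
7. crew II and crew III cross → cell block B.
8. crew II crosses ← cell block A.
9. crew I, crew II, and crew IV cross → cell block B.

No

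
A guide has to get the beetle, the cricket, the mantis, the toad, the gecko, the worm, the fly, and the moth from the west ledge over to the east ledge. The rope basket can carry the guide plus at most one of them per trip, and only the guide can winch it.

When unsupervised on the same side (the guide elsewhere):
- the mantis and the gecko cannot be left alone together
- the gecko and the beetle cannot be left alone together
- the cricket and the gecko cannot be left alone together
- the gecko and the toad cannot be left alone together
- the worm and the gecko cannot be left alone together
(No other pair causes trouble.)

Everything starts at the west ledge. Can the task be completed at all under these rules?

No

Following every safe sequence of crossings from the start, the most of the 8 that can be at the east ledge as the rope basket arrives there on crossings 1, 3, 5, 7 is 1, 2, 3, 4 respectively; the best ever achieved is 4 of 8.
From crossing 9 on, no configuration arises that was not already reachable earlier: only 52 distinct safe configurations (who is on which side, and where the rope basket is) can ever be reached, none of them has everyone across, and every continuation just revisits them. So no valid plan exists.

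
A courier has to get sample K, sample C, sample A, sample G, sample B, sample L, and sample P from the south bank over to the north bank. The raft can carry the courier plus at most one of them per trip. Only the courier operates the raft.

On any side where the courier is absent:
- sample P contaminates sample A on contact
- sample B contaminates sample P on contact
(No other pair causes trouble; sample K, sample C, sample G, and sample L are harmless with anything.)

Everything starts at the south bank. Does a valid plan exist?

Yes

1. Courier goes to the north bank with sample P.  [the south bank: sample A, sample B, sample C, sample G, sample K, sample L | the north bank: sample P]
2. Courier goes back to the south bank alone.  [the south bank: sample A, sample B, sample C, sample G, sample K, sample L | the north bank: sample P]
3. Courier goes to the north bank with sample K.  [the south bank: sample A, sample B, sample C, sample G, sample L | the north bank: sample K, sample P]
4. Courier goes back to the south bank alone.  [the south bank: sample A, sample B, sample C, sample G, sample L | the north bank: sample K, sample P]
5. Courier goes to the north bank with sample C.  [the south bank: sample A, sample B, sample G, sample L | the north bank: sample C, sample K, sample P]
6. Courier goes back to the south bank alone.  [the south bank: sample A, sample B, sample G, sample L | the north bank: sample C, sample K, sample P]
7. Courier goes to the north bank with sample A.  [the south bank: sample B, sample G, sample L | the north bank: sample A, sample C, sample K, sample P]
8. Courier goes back to the south bank with sample P.  [the south bank: sample B, sample G, sample L, sample P | the north bank: sample A, sample C, sample K]
9. Courier goes to the north bank with sample B.  [the south bank: sample G, sample L, sample P | the north bank: sample A, sample B, sample C, sample K]
10. Courier goes back to the south bank alone.  [the south bank: sample G, sample L, sample P | the north bank: sample A, sample B, sample C, sample K]
11. Courier goes to the north bank with sample G.  [the south bank: sample L, sample P | the north bank: sample A, sample B, sample C, sample G, sample K]
12. Courier goes back to the south bank alone.  [the south bank: sample L, sample P | the north bank: sample A, sample B, sample C, sample G, sample K]
13. Courier goes to the north bank with sample L.  [the south bank: sample P | the north bank: sample A, sample B, sample C, sample G, sample K, sample L]
14. Courier goes back to the south bank alone.  [the south bank: sample P | the north bank: sample A, sample B, sample C, sample G, sample K, sample L]
15. Courier goes to the north bank with sample P.  [the south bank: — | the north bank: sample A, sample B, sample C, sample G, sample K, sample L, sample P]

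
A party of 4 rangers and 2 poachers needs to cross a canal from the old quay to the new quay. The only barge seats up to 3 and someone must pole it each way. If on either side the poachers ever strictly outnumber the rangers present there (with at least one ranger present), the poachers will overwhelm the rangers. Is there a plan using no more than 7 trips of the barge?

Yes

Yes — this plan uses 5 crossings (≤ 7):
1. 2 poachers → the new quay.  (the old quay: 4R 0P; the new quay: 0R 2P)
2. 1 poacher ← the old quay.  (the old quay: 4R 1P; the new quay: 0R 1P)
3. 2 rangers and 1 poacher → the new quay.  (the old quay: 2R 0P; the new quay: 2R 2P)
4. 1 poacher ← the old quay.  (the old quay: 2R 1P; the new quay: 2R 1P)
5. 2 rangers and 1 poacher → the new quay.  (the old quay: 0R 0P; the new quay: 4R 2P)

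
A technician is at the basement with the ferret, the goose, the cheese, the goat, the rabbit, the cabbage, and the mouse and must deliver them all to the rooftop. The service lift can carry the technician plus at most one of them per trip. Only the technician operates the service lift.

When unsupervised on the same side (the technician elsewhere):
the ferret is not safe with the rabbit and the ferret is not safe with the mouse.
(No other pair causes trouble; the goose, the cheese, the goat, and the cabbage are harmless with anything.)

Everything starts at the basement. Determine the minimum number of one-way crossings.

Counting alone: the technician can take at most 1 across per trip to the rooftop, so moving all 7 needs at least 7 loaded trips out, with a return between consecutive ones — at least 13 crossings.
The safety rule pushes this higher. Following every safe sequence of crossings, the most of the 7 that can be at the rooftop as the service lift arrives there on crossing 13 is 6 — never all 7.
So no plan with fewer than 15 crossings exists, and this one achieves 15:
1. Technician goes to the rooftop with the ferret.
2. Technician goes back to the basement alone.
3. Technician goes to the rooftop with the goose.
4. Technician goes back to the basement alone.
5. Technician goes to the rooftop with the cheese.
6. Technician goes back to the basement alone.
7. Technician goes to the rooftop with the goat.
8. Technician goes back to the basement alone.
9. Technician goes to the rooftop with the rabbit.
10. Technician goes back to the basement with the ferret.
11. Technician goes to the rooftop with the mouse.
12. Technician goes back to the basement alone.
13. Technician goes to the rooftop with the cabbage.
14. Technician goes back to the basement alone.
15. Technician goes to the rooftop with the ferret.

15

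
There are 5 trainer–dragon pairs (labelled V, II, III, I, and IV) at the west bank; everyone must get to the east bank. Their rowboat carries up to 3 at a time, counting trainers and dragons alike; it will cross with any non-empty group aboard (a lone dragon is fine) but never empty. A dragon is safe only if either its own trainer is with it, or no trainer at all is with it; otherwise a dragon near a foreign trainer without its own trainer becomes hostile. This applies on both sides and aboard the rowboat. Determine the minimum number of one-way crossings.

Counting alone: each trip to the east bank takes at most 3 across and each return brings at least 1 back, so after t trips out (and t−1 returns) at most 3t − (t−1) of the 10 are across; that first reaches 10 at t = 5, so at least 9 crossings are needed.
The safety rule pushes this higher. Following every safe sequence of crossings, the most of the 10 that can be at the east bank as the rowboat arrives there on crossing 9 is 9 — never all 10.
So no plan with fewer than 11 crossings exists, and this one achieves 11:
1. dragon V and trainer V cross → the east bank.
2. trainer V crosses ← the west bank.
3. dragon I, dragon II, and dragon III cross → the east bank.
4. dragon V crosses ← the west bank.
5. trainer I, trainer II, and trainer III cross → the east bank.
6. dragon II and trainer II cross ← the west bank.
7. trainer II, trainer IV, and trainer V cross → the east bank.
8. dragon III crosses ← the west bank.
9. dragon II and dragon V cross → the east bank.
10. dragon V crosses ← the west bank.
11. dragon III, dragon IV, and dragon V cross → the east bank.

11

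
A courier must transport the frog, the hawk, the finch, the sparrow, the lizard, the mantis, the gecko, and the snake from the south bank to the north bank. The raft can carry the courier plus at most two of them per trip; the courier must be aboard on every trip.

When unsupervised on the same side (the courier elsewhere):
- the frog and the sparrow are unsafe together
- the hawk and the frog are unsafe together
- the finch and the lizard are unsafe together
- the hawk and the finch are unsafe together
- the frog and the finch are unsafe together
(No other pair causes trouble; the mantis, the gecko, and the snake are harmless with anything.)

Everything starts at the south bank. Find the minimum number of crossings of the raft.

13

Counting alone: the courier can take at most 2 across per trip to the north bank, so moving all 8 needs at least 4 loaded trips out, with a return between consecutive ones — at least 7 crossings.
The safety rule pushes this higher. Following every safe sequence of crossings, the most of the 8 that can be at the north bank as the raft arrives there on crossings 7, 9, 11 is 5, 6, 7 respectively — never all 8.
So no plan with fewer than 13 crossings exists, and this one achieves 13:
1. Courier goes to the north bank with the finch and the frog.  [the south bank: the gecko, the hawk, the lizard, the mantis, the snake, the sparrow | the north bank: the finch, the frog]
2. Courier goes back to the south bank with the frog.  [the south bank: the frog, the gecko, the hawk, the lizard, the mantis, the snake, the sparrow | the north bank: the finch]
3. Courier goes to the north bank with the frog and the sparrow.  [the south bank: the gecko, the hawk, the lizard, the mantis, the snake | the north bank: the finch, the frog, the sparrow]
4. Courier goes back to the south bank with the frog.  [the south bank: the frog, the gecko, the hawk, the lizard, the mantis, the snake | the north bank: the finch, the sparrow]
5. Courier goes to the north bank with the frog and the mantis.  [the south bank: the gecko, the hawk, the lizard, the snake | the north bank: the finch, the frog, the mantis, the sparrow]
6. Courier goes back to the south bank with the frog.  [the south bank: the frog, the gecko, the hawk, the lizard, the snake | the north bank: the finch, the mantis, the sparrow]
7. Courier goes to the north bank with the frog and the gecko.  [the south bank: the hawk, the lizard, the snake | the north bank: the finch, the frog, the gecko, the mantis, the sparrow]
8. Courier goes back to the south bank with the frog.  [the south bank: the frog, the hawk, the lizard, the snake | the north bank: the finch, the gecko, the mantis, the sparrow]
9. Courier goes to the north bank with the frog and the snake.  [the south bank: the hawk, the lizard | the north bank: the finch, the frog, the gecko, the mantis, the snake, the sparrow]
10. Courier goes back to the south bank with the frog.  [the south bank: the frog, the hawk, the lizard | the north bank: the finch, the gecko, the mantis, the snake, the sparrow]
11. Courier goes to the north bank with the hawk and the lizard.  [the south bank: the frog | the north bank: the finch, the gecko, the hawk, the lizard, the mantis, the snake, the sparrow]
12. Courier goes back to the south bank with the finch.  [the south bank: the finch, the frog | the north bank: the gecko, the hawk, the lizard, the mantis, the snake, the sparrow]
13. Courier goes to the north bank with the finch and the frog.  [the south bank: — | the north bank: the finch, the frog, the gecko, the hawk, the lizard, the mantis, the snake, the sparrow]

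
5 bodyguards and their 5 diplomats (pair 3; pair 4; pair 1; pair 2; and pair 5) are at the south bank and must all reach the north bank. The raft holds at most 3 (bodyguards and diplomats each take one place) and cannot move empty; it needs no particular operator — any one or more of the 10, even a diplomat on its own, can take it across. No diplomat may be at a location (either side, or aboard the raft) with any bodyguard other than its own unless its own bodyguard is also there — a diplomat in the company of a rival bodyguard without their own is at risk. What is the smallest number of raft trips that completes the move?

11

Counting alone: each trip to the north bank takes at most 3 across and each return brings at least 1 back, so after t trips out (and t−1 returns) at most 3t − (t−1) of the 10 are across; that first reaches 10 at t = 5, so at least 9 crossings are needed.
The safety rule pushes this higher. Following every safe sequence of crossings, the most of the 10 that can be at the north bank as the raft arrives there on crossing 9 is 9 — never all 10.
So no plan with fewer than 11 crossings exists, and this one achieves 11:
1. bodyguard 3 and diplomat 3 cross → the north bank.
2. bodyguard 3 crosses ← the south bank.
3. diplomat 1, diplomat 2, and diplomat 4 cross → the north bank.
4. diplomat 3 crosses ← the south bank.
5. bodyguard 1, bodyguard 2, and bodyguard 4 cross → the north bank.
6. bodyguard 4 and diplomat 4 cross ← the south bank.
7. bodyguard 3, bodyguard 4, and bodyguard 5 cross → the north bank.
8. diplomat 1 crosses ← the south bank.
9. diplomat 3 and diplomat 4 cross → the north bank.
10. diplomat 3 crosses ← the south bank.
11. diplomat 1, diplomat 3, and diplomat 5 cross → the north bank.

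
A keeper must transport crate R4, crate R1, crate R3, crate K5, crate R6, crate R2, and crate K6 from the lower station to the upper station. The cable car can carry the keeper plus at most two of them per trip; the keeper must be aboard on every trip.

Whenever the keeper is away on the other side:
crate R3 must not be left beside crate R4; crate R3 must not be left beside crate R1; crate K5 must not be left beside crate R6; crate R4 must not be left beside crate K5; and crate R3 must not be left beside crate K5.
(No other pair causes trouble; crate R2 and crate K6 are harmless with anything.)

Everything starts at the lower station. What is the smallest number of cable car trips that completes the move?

Counting alone: the keeper can take at most 2 across per trip to the upper station, so moving all 7 needs at least 4 loaded trips out, with a return between consecutive ones — at least 7 crossings.
The safety rule pushes this higher. Following every safe sequence of crossings, the most of the 7 that can be at the upper station as the cable car arrives there on crossings 7, 9 is 5, 6 respectively — never all 7.
So no plan with fewer than 11 crossings exists, and this one achieves 11:
1. Keeper goes to the upper station with crate K5 and crate R3.  [the lower station: crate K6, crate R1, crate R2, crate R4, crate R6 | the upper station: crate K5, crate R3]
2. Keeper goes back to the lower station with crate R3.  [the lower station: crate K6, crate R1, crate R2, crate R3, crate R4, crate R6 | the upper station: crate K5]
3. Keeper goes to the upper station with crate R1 and crate R4.  [the lower station: crate K6, crate R2, crate R3, crate R6 | the upper station: crate K5, crate R1, crate R4]
4. Keeper goes back to the lower station with crate R4.  [the lower station: crate K6, crate R2, crate R3, crate R4, crate R6 | the upper station: crate K5, crate R1]
5. Keeper goes to the upper station with crate R4 and crate R6.  [the lower station: crate K6, crate R2, crate R3 | the upper station: crate K5, crate R1, crate R4, crate R6]
6. Keeper goes back to the lower station with crate K5.  [the lower station: crate K5, crate K6, crate R2, crate R3 | the upper station: crate R1, crate R4, crate R6]
7. Keeper goes to the upper station with crate R2 and crate R3.  [the lower station: crate K5, crate K6 | the upper station: crate R1, crate R2, crate R3, crate R4, crate R6]
8. Keeper goes back to the lower station with crate R3.  [the lower station: crate K5, crate K6, crate R3 | the upper station: crate R1, crate R2, crate R4, crate R6]
9. Keeper goes to the upper station with crate K6 and crate R3.  [the lower station: crate K5 | the upper station: crate K6, crate R1, crate R2, crate R3, crate R4, crate R6]
10. Keeper goes back to the lower station with crate R3.  [the lower station: crate K5, crate R3 | the upper station: crate K6, crate R1, crate R2, crate R4, crate R6]
11. Keeper goes to the upper station with crate K5 and crate R3.  [the lower station: — | the upper station: crate K5, crate K6, crate R1, crate R2, crate R3, crate R4, crate R6]

11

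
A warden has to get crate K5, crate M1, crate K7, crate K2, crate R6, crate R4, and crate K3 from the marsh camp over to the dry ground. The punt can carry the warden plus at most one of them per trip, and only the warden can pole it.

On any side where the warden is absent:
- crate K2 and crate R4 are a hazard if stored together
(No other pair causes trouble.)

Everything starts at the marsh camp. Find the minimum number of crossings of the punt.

Counting alone: the warden can take at most 1 across per trip to the dry ground, so moving all 7 needs at least 7 loaded trips out, with a return between consecutive ones — at least 13 crossings.
The plan below uses exactly 13 crossings, so it is optimal:
1. Warden goes to the dry ground with crate K2.  [the marsh camp: crate K3, crate K5, crate K7, crate M1, crate R4, crate R6 | the dry ground: crate K2]
2. Warden goes back to the marsh camp alone.  [the marsh camp: crate K3, crate K5, crate K7, crate M1, crate R4, crate R6 | the dry ground: crate K2]
3. Warden goes to the dry ground with crate K5.  [the marsh camp: crate K3, crate K7, crate M1, crate R4, crate R6 | the dry ground: crate K2, crate K5]
4. Warden goes back to the marsh camp alone.  [the marsh camp: crate K3, crate K7, crate M1, crate R4, crate R6 | the dry ground: crate K2, crate K5]
5. Warden goes to the dry ground with crate M1.  [the marsh camp: crate K3, crate K7, crate R4, crate R6 | the dry ground: crate K2, crate K5, crate M1]
6. Warden goes back to the marsh camp alone.  [the marsh camp: crate K3, crate K7, crate R4, crate R6 | the dry ground: crate K2, crate K5, crate M1]
7. Warden goes to the dry ground with crate K7.  [the marsh camp: crate K3, crate R4, crate R6 | the dry ground: crate K2, crate K5, crate K7, crate M1]
8. Warden goes back to the marsh camp alone.  [the marsh camp: crate K3, crate R4, crate R6 | the dry ground: crate K2, crate K5, crate K7, crate M1]
9. Warden goes to the dry ground with crate R6.  [the marsh camp: crate K3, crate R4 | the dry ground: crate K2, crate K5, crate K7, crate M1, crate R6]
10. Warden goes back to the marsh camp alone.  [the marsh camp: crate K3, crate R4 | the dry ground: crate K2, crate K5, crate K7, crate M1, crate R6]
11. Warden goes to the dry ground with crate K3.  [the marsh camp: crate R4 | the dry ground: crate K2, crate K3, crate K5, crate K7, crate M1, crate R6]
12. Warden goes back to the marsh camp alone.  [the marsh camp: crate R4 | the dry ground: crate K2, crate K3, crate K5, crate K7, crate M1, crate R6]
13. Warden goes to the dry ground with crate R4.  [the marsh camp: — | the dry ground: crate K2, crate K3, crate K5, crate K7, crate M1, crate R4, crate R6]

13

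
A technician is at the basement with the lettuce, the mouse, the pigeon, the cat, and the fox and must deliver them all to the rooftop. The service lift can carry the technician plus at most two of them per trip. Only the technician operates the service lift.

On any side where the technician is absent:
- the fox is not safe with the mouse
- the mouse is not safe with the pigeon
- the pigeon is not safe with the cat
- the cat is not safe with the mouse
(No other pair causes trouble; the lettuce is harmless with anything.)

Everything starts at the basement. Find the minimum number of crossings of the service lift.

7

Counting alone: the technician can take at most 2 across per trip to the rooftop, so moving all 5 needs at least 3 loaded trips out, with a return between consecutive ones — at least 5 crossings.
The safety rule pushes this higher. Following every safe sequence of crossings, the most of the 5 that can be at the rooftop as the service lift arrives there on crossing 5 is 4 — never all 5.
So no plan with fewer than 7 crossings exists, and this one achieves 7:
1. Technician goes to the rooftop with the mouse and the pigeon.
2. Technician goes back to the basement with the mouse.
3. Technician goes to the rooftop with the lettuce and the mouse.
4. Technician goes back to the basement with the mouse.
5. Technician goes to the rooftop with the fox and the mouse.
6. Technician goes back to the basement with the mouse.
7. Technician goes to the rooftop with the cat and the mouse.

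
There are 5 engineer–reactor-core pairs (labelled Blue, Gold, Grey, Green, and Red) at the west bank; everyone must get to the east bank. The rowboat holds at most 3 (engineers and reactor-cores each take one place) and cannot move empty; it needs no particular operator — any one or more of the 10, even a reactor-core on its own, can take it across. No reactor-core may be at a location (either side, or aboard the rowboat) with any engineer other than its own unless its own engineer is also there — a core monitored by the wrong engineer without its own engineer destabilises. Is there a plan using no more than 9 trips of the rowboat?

Counting alone: each trip to the east bank takes at most 3 across and each return brings at least 1 back, so after t trips out (and t−1 returns) at most 3t − (t−1) of the 10 are across; that first reaches 10 at t = 5, so at least 9 crossings are needed.
The safety rule pushes this higher. Following every safe sequence of crossings, the most of the 10 that can be at the east bank as the rowboat arrives there on crossing 9 is 9 — never all 10.
So the move cannot be finished within 9 crossings. (The shortest complete plan takes 11:)
1. engineer Blue and reactor-core Blue cross → the east bank.
2. engineer Blue crosses ← the west bank.
3. reactor-core Gold, reactor-core Green, and reactor-core Grey cross → the east bank.
4. reactor-core Blue crosses ← the west bank.
5. engineer Gold, engineer Green, and engineer Grey cross → the east bank.
6. engineer Gold and reactor-core Gold cross ← the west bank.
7. engineer Blue, engineer Gold, and engineer Red cross → the east bank.
8. reactor-core Grey crosses ← the west bank.
9. reactor-core Blue and reactor-core Gold cross → the east bank.
10. reactor-core Blue crosses ← the west bank.
11. reactor-core Blue, reactor-core Grey, and reactor-core Red cross → the east bank.

No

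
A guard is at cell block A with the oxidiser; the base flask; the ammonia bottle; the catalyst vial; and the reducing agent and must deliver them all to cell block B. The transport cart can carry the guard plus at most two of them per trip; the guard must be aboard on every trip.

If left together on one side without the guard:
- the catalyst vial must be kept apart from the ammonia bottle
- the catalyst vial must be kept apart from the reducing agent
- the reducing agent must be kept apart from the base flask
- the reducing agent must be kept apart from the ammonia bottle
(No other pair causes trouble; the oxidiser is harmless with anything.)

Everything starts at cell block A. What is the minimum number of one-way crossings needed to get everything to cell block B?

Counting alone: the guard can take at most 2 across per trip to cell block B, so moving all 5 needs at least 3 loaded trips out, with a return between consecutive ones — at least 5 crossings.
The safety rule pushes this higher. Following every safe sequence of crossings, the most of the 5 that can be at cell block B as the transport cart arrives there on crossing 5 is 4 — never all 5.
So no plan with fewer than 7 crossings exists, and this one achieves 7:
1. Guard goes to cell block B with the ammonia bottle and the reducing agent.
2. Guard goes back to cell block A with the ammonia bottle.
3. Guard goes to cell block B with the ammonia bottle and the oxidiser.
4. Guard goes back to cell block A with the ammonia bottle.
5. Guard goes to cell block B with the ammonia bottle and the base flask.
6. Guard goes back to cell block A with the reducing agent.
7. Guard goes to cell block B with the catalyst vial and the reducing agent.

7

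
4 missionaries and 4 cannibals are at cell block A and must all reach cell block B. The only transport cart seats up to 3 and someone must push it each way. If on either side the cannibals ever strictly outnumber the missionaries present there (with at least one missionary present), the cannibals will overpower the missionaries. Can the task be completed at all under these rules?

Yes

1. 2 cannibals → cell block B.  (cell block A: 4M 2C; cell block B: 0M 2C)
2. 1 cannibal ← cell block A.  (cell block A: 4M 3C; cell block B: 0M 1C)
3. 3 cannibals → cell block B.  (cell block A: 4M 0C; cell block B: 0M 4C)
4. 1 cannibal ← cell block A.  (cell block A: 4M 1C; cell block B: 0M 3C)
5. 3 missionaries → cell block B.  (cell block A: 1M 1C; cell block B: 3M 3C)
6. 1 missionary and 1 cannibal ← cell block A.  (cell block A: 2M 2C; cell block B: 2M 2C)
7. 2 missionaries → cell block B.  (cell block A: 0M 2C; cell block B: 4M 2C)
8. 1 cannibal ← cell block A.  (cell block A: 0M 3C; cell block B: 4M 1C)
9. 3 cannibals → cell block B.  (cell block A: 0M 0C; cell block B: 4M 4C)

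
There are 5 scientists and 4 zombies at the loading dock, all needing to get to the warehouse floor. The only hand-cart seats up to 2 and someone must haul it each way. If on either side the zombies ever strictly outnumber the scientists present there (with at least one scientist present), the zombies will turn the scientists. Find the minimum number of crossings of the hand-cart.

15

Counting alone: each trip to the warehouse floor takes at most 2 across and each return brings at least 1 back, so after t trips out (and t−1 returns) at most 2t − (t−1) of the 9 are across; that first reaches 9 at t = 8, so at least 15 crossings are needed.
The plan below uses exactly 15 crossings, so it is optimal:
1. 2 zombies → the warehouse floor.  (the loading dock: 5S 2Z; the warehouse floor: 0S 2Z)
2. 1 zombie ← the loading dock.  (the loading dock: 5S 3Z; the warehouse floor: 0S 1Z)
3. 2 zombies → the warehouse floor.  (the loading dock: 5S 1Z; the warehouse floor: 0S 3Z)
4. 1 zombie ← the loading dock.  (the loading dock: 5S 2Z; the warehouse floor: 0S 2Z)
5. 2 scientists → the warehouse floor.  (the loading dock: 3S 2Z; the warehouse floor: 2S 2Z)
6. 1 zombie ← the loading dock.  (the loading dock: 3S 3Z; the warehouse floor: 2S 1Z)
7. 1 scientist and 1 zombie → the warehouse floor.  (the loading dock: 2S 2Z; the warehouse floor: 3S 2Z)
8. 1 scientist ← the loading dock.  (the loading dock: 3S 2Z; the warehouse floor: 2S 2Z)
9. 1 scientist and 1 zombie → the warehouse floor.  (the loading dock: 2S 1Z; the warehouse floor: 3S 3Z)
10. 1 zombie ← the loading dock.  (the loading dock: 2S 2Z; the warehouse floor: 3S 2Z)
11. 1 scientist and 1 zombie → the warehouse floor.  (the loading dock: 1S 1Z; the warehouse floor: 4S 3Z)
12. 1 scientist ← the loading dock.  (the loading dock: 2S 1Z; the warehouse floor: 3S 3Z)
13. 1 scientist and 1 zombie → the warehouse floor.  (the loading dock: 1S 0Z; the warehouse floor: 4S 4Z)
14. 1 zombie ← the loading dock.  (the loading dock: 1S 1Z; the warehouse floor: 4S 3Z)
15. 1 scientist and 1 zombie → the warehouse floor.  (the loading dock: 0S 0Z; the warehouse floor: 5S 4Z)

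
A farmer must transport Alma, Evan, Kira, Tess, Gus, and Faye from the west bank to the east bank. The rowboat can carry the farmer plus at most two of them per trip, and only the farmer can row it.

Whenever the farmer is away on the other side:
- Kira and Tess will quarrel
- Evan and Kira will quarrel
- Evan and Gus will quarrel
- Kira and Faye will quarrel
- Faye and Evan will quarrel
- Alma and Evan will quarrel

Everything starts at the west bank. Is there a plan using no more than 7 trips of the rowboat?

Counting alone: the farmer can take at most 2 across per trip to the east bank, so moving all 6 needs at least 3 loaded trips out, with a return between consecutive ones — at least 5 crossings.
The safety rule pushes this higher. Following every safe sequence of crossings, the most of the 6 that can be at the east bank as the rowboat arrives there on crossings 5, 7 is 4, 5 respectively — never all 6.
So the move cannot be finished within 7 crossings. (The shortest complete plan takes 9:)
1. Farmer goes to the east bank with Evan and Kira.  [the west bank: Alma, Faye, Gus, Tess | the east bank: Evan, Kira]
2. Farmer goes back to the west bank with Evan.  [the west bank: Alma, Evan, Faye, Gus, Tess | the east bank: Kira]
3. Farmer goes to the east bank with Alma and Evan.  [the west bank: Faye, Gus, Tess | the east bank: Alma, Evan, Kira]
4. Farmer goes back to the west bank with Evan.  [the west bank: Evan, Faye, Gus, Tess | the east bank: Alma, Kira]
5. Farmer goes to the east bank with Evan and Gus.  [the west bank: Faye, Tess | the east bank: Alma, Evan, Gus, Kira]
6. Farmer goes back to the west bank with Evan.  [the west bank: Evan, Faye, Tess | the east bank: Alma, Gus, Kira]
7. Farmer goes to the east bank with Faye and Tess.  [the west bank: Evan | the east bank: Alma, Faye, Gus, Kira, Tess]
8. Farmer goes back to the west bank with Kira.  [the west bank: Evan, Kira | the east bank: Alma, Faye, Gus, Tess]
9. Farmer goes to the east bank with Evan and Kira.  [the west bank: — | the east bank: Alma, Evan, Faye, Gus, Kira, Tess]

No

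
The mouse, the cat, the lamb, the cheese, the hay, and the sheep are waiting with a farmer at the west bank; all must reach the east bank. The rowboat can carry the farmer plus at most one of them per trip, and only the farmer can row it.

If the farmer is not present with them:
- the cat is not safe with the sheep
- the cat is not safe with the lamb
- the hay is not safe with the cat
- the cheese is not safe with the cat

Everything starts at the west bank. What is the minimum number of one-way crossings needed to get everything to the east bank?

Following every safe sequence of crossings from the start, the most of the 6 that can be at the east bank as the rowboat arrives there on crossings 1, 3, 5 is 1, 2, 3 respectively; the best ever achieved is 3 of 6.
From crossing 7 on, no configuration arises that was not already reachable earlier: only 22 distinct safe configurations (who is on which side, and where the rowboat is) can ever be reached, none of them has everyone across, and every continuation just revisits them. So no valid plan exists.

impossible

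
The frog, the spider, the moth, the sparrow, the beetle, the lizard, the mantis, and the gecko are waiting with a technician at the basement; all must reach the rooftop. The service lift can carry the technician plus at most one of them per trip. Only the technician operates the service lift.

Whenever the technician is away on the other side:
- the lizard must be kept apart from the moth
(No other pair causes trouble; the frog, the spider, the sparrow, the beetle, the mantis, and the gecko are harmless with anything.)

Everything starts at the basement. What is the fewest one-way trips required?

15

Counting alone: the technician can take at most 1 across per trip to the rooftop, so moving all 8 needs at least 8 loaded trips out, with a return between consecutive ones — at least 15 crossings.
The plan below uses exactly 15 crossings, so it is optimal:
1. Technician goes to the rooftop with the moth.  [the basement: the beetle, the frog, the gecko, the lizard, the mantis, the sparrow, the spider | the rooftop: the moth]
2. Technician goes back to the basement alone.  [the basement: the beetle, the frog, the gecko, the lizard, the mantis, the sparrow, the spider | the rooftop: the moth]
3. Technician goes to the rooftop with the frog.  [the basement: the beetle, the gecko, the lizard, the mantis, the sparrow, the spider | the rooftop: the frog, the moth]
4. Technician goes back to the basement alone.  [the basement: the beetle, the gecko, the lizard, the mantis, the sparrow, the spider | the rooftop: the frog, the moth]
5. Technician goes to the rooftop with the spider.  [the basement: the beetle, the gecko, the lizard, the mantis, the sparrow | the rooftop: the frog, the moth, the spider]
6. Technician goes back to the basement alone.  [the basement: the beetle, the gecko, the lizard, the mantis, the sparrow | the rooftop: the frog, the moth, the spider]
7. Technician goes to the rooftop with the sparrow.  [the basement: the beetle, the gecko, the lizard, the mantis | the rooftop: the frog, the moth, the sparrow, the spider]
8. Technician goes back to the basement alone.  [the basement: the beetle, the gecko, the lizard, the mantis | the rooftop: the frog, the moth, the sparrow, the spider]
9. Technician goes to the rooftop with the beetle.  [the basement: the gecko, the lizard, the mantis | the rooftop: the beetle, the frog, the moth, the sparrow, the spider]
10. Technician goes back to the basement alone.  [the basement: the gecko, the lizard, the mantis | the rooftop: the beetle, the frog, the moth, the sparrow, the spider]
11. Technician goes to the rooftop with the mantis.  [the basement: the gecko, the lizard | the rooftop: the beetle, the frog, the mantis, the moth, the sparrow, the spider]
12. Technician goes back to the basement alone.  [the basement: the gecko, the lizard | the rooftop: the beetle, the frog, the mantis, the moth, the sparrow, the spider]
13. Technician goes to the rooftop with the gecko.  [the basement: the lizard | the rooftop: the beetle, the frog, the gecko, the mantis, the moth, the sparrow, the spider]
14. Technician goes back to the basement alone.  [the basement: the lizard | the rooftop: the beetle, the frog, the gecko, the mantis, the moth, the sparrow, the spider]
15. Technician goes to the rooftop with the lizard.  [the basement: — | the rooftop: the beetle, the frog, the gecko, the lizard, the mantis, the moth, the sparrow, the spider]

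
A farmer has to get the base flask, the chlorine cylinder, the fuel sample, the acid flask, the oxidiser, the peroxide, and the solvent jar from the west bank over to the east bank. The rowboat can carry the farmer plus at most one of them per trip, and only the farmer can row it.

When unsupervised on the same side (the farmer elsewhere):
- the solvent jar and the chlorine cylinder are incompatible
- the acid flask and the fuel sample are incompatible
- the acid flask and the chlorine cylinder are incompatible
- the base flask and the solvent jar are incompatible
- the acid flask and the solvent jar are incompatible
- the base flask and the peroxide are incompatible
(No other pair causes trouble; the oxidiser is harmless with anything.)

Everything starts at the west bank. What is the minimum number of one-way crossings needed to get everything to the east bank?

impossible

Whatever the first load, the items left behind include a forbidden pair without the farmer. No opening move is safe, so no plan exists.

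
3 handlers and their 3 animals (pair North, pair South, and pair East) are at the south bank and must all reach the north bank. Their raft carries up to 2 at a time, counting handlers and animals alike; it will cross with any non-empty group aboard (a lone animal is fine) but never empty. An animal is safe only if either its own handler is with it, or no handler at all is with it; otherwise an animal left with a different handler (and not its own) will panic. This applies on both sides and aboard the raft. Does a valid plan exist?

Yes

1. animal North and handler North cross → the north bank.
2. handler North crosses ← the south bank.
3. animal East and animal South cross → the north bank.
4. animal North crosses ← the south bank.
5. handler East and handler South cross → the north bank.
6. animal South and handler South cross ← the south bank.
7. handler North and handler South cross → the north bank.
8. animal East crosses ← the south bank.
9. animal North and animal South cross → the north bank.
10. handler East crosses ← the south bank.
11. animal East and handler East cross → the north bank.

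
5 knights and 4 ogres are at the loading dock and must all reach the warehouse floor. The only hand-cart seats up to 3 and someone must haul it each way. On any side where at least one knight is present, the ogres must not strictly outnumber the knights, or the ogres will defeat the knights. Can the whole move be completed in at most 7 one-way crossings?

Yes — this plan uses 7 crossings (≤ 7):
1. 3 ogres → the warehouse floor.  (the loading dock: 5K 1O; the warehouse floor: 0K 3O)
2. 1 ogre ← the loading dock.  (the loading dock: 5K 2O; the warehouse floor: 0K 2O)
3. 3 knights → the warehouse floor.  (the loading dock: 2K 2O; the warehouse floor: 3K 2O)
4. 1 knight ← the loading dock.  (the loading dock: 3K 2O; the warehouse floor: 2K 2O)
5. 2 knights and 1 ogre → the warehouse floor.  (the loading dock: 1K 1O; the warehouse floor: 4K 3O)
6. 1 knight ← the loading dock.  (the loading dock: 2K 1O; the warehouse floor: 3K 3O)
7. 2 knights and 1 ogre → the warehouse floor.  (the loading dock: 0K 0O; the warehouse floor: 5K 4O)

Yes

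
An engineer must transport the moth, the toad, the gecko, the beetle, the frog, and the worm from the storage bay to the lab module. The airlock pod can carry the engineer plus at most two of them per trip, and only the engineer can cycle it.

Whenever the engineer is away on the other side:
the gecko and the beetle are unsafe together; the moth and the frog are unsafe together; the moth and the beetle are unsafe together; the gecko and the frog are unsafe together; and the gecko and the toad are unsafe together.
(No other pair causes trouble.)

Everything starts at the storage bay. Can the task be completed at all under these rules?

1. Engineer goes to the lab module with the gecko and the moth.
2. Engineer goes back to the storage bay alone.
3. Engineer goes to the lab module with the beetle and the toad.
4. Engineer goes back to the storage bay with the gecko and the moth.
5. Engineer goes to the lab module with the frog and the worm.
6. Engineer goes back to the storage bay alone.
7. Engineer goes to the lab module with the gecko and the moth.

Yes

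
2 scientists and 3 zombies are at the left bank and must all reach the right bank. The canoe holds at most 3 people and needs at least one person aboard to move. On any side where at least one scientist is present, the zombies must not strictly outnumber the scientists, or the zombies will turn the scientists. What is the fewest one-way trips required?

impossible

The zombies already outnumber the scientists at the left bank before anyone moves, so the starting position itself is disallowed.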